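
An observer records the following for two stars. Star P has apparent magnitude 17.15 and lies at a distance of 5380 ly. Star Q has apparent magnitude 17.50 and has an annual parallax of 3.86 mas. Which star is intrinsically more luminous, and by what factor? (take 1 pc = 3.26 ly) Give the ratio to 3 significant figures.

Star P is more luminous, by a factor of 56.0.

Star P: d = 5380 ly / 3.26 = 1650 pc
Star P: M = m − 5 log₁₀ d + 5 = 17.15 − 5·3.2176 + 5 = 6.062
Star Q: p = 3.86 mas = 3.86×10^-3″ → d = 1/p = 259.1 pc
Star Q: M = m − 5 log₁₀ d + 5 = 17.50 − 5·2.4134 + 5 = 10.433
ΔM = M_P − M_Q = 6.062 − (10.433) = -4.371; smaller M is more luminous → Star P.
L ratio = 10^(0.4 |ΔM|) = 10^1.748 = 56.01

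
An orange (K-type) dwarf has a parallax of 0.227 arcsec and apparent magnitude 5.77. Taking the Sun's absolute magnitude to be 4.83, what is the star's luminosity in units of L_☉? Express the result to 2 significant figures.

L/L_☉ ≈ 0.082

d = 1/p = 1/0.227″ = 4.405 pc
M = m − 5 log₁₀ d + 5 = 5.77 − 5·0.6440 + 5 = 7.550
M − M_☉ = 7.550 − 4.83 = 2.720
L/L_☉ = 10^(−0.4 × 2.720) = 0.08165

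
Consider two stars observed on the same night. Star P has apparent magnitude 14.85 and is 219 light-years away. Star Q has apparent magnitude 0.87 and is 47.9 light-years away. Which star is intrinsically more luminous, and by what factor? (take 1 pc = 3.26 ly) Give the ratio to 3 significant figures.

Star P: d = 219 ly / 3.26 = 67.18 pc
Star P: M = m − 5 log₁₀ d + 5 = 14.85 − 5·1.8272 + 5 = 10.714
Star Q: d = 47.9 ly / 3.26 = 14.69 pc
Star Q: M = m − 5 log₁₀ d + 5 = 0.87 − 5·1.1671 + 5 = 0.034
ΔM = M_P − M_Q = 10.714 − (0.034) = 10.679; smaller M is more luminous → Star Q.
L ratio = 10^(0.4 |ΔM|) = 10^4.272 = 18700

Star Q is more luminous, by a factor of 18700.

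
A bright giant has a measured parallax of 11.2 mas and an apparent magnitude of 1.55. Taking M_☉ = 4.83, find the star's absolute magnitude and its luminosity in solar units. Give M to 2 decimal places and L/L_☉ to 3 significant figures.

M ≈ -3.20; L/L_☉ ≈ 1640

d = 1/p = 1000/11.2 mas = 89.29 pc
M = m − 5 log₁₀ d + 5 = 1.55 − 5·1.9508 + 5 = -3.204
M − M_☉ = -3.204 − 4.83 = -8.034
L/L_☉ = 10^(−0.4 × -8.034) = 1635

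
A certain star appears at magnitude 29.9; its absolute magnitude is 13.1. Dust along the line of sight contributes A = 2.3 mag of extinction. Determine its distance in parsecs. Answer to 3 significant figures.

d ≈ 7940 pc

m − M = 5 log₁₀(d/10 pc) + A  ⇒  29.9 − (13.1) − 2.3 = 5 log₁₀(d/10)
14.500 = 5 log₁₀(d/10)
log₁₀ d = (m − M − A)/5 + 1 = 3.9000
d = 10^3.9000 = 7943 pc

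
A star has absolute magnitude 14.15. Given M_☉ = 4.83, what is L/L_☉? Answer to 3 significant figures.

M − M_☉ = 14.15 − 4.83 = 9.320
L/L_☉ = 10^(−0.4 (M − M_☉)) = 10^-3.728 = 1.871×10^-4

L/L_☉ ≈ 1.87×10^-4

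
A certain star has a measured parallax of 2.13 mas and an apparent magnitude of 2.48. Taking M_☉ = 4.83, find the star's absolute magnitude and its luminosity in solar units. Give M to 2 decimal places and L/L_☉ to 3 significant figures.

M ≈ -5.88; L/L_☉ ≈ 19200

d = 1/p = 1000/2.13 mas = 469.5 pc
M = m − 5 log₁₀ d + 5 = 2.48 − 5·2.6716 + 5 = -5.878
M − M_☉ = -5.878 − 4.83 = -10.708
L/L_☉ = 10^(−0.4 × -10.708) = 19200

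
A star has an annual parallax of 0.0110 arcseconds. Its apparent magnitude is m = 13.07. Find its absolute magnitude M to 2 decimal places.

d = 1/p = 1/0.0110″ = 90.91 pc
5 log₁₀(d/10 pc) = 5 log₁₀(90.91) − 5 = 4.793
M = m − 5 log₁₀(d/10) = 13.07 − 4.793 = 8.277

M ≈ 8.28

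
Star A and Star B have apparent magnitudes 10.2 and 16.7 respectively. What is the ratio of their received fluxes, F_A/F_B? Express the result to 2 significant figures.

F_A/F_B ≈ 400

Δm = 10.2 − (16.7) = -6.5
Flux ratio = 10^(−0.4 Δm) = 10^(−0.4 × -6.5) = 10^2.600 = 398.1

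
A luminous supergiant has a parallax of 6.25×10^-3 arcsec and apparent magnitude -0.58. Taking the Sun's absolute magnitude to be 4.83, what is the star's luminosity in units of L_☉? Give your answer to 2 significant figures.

L/L_☉ ≈ 37000

d = 1/p = 1/6.25×10^-3″ = 160.0 pc
M = m − 5 log₁₀ d + 5 = -0.58 − 5·2.2041 + 5 = -6.601
M − M_☉ = -6.601 − 4.83 = -11.431
L/L_☉ = 10^(−0.4 × -11.431) = 37350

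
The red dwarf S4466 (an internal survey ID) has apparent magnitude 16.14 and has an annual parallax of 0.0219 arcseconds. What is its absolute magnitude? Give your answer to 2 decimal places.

d = 1/p = 1/0.0219″ = 45.66 pc
5 log₁₀(d/10 pc) = 5 log₁₀(45.66) − 5 = 3.298
M = m − 5 log₁₀(d/10) = 16.14 − 3.298 = 12.842

M ≈ 12.84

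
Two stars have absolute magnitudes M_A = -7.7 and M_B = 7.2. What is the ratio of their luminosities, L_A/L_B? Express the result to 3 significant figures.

L_A/L_B ≈ 912000

ΔM = M_A − M_B = -14.9
L_A/L_B = 10^(−0.4 ΔM) = 10^5.960 = 912000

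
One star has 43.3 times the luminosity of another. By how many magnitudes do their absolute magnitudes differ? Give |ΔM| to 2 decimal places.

|ΔM| ≈ 4.09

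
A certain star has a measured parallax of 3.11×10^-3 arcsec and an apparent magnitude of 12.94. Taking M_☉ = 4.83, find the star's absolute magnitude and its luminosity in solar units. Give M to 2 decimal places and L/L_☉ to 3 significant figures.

M ≈ 5.40; L/L_☉ ≈ 0.589

d = 1/p = 1/3.11×10^-3″ = 321.5 pc
M = m − 5 log₁₀ d + 5 = 12.94 − 5·2.5072 + 5 = 5.404
M − M_☉ = 5.404 − 4.83 = 0.574
L/L_☉ = 10^(−0.4 × 0.574) = 0.5895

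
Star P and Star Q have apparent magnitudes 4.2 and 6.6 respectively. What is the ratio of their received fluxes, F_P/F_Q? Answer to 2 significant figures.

F_P/F_Q ≈ 9.1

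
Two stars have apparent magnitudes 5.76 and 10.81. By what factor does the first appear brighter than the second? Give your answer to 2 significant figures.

Magnitude difference = -5.05
Flux ratio = 10^(−0.4 Δm) = 10^(−0.4 × -5.05) = 10^2.020 = 104.7

100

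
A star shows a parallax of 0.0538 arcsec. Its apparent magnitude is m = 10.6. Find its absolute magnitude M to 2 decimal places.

M ≈ 9.25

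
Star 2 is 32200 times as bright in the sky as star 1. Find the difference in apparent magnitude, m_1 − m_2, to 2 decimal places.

m_1 − m_2 ≈ 11.27

Pogson: Δm = −2.5 log₁₀(ratio) = −2.5 log₁₀(32200) = −2.5 × 4.5079 = -11.270
Star 2 is brighter so has the smaller magnitude: m_1 − m_2 is positive.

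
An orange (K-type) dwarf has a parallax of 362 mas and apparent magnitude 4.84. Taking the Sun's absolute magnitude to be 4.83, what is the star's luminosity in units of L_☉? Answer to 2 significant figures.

L/L_☉ ≈ 0.076

d = 1/p = 1000/362 mas = 2.762 pc
M = m − 5 log₁₀ d + 5 = 4.84 − 5·0.4413 + 5 = 7.634
M − M_☉ = 7.634 − 4.83 = 2.804
L/L_☉ = 10^(−0.4 × 2.804) = 0.07561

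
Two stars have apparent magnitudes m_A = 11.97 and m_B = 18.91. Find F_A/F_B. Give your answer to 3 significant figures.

F_A/F_B ≈ 597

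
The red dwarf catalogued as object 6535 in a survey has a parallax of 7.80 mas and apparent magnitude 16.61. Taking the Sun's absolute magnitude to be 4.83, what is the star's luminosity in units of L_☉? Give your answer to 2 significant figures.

d = 1/p = 1000/7.80 mas = 128.2 pc
M = m − 5 log₁₀ d + 5 = 16.61 − 5·2.1079 + 5 = 11.070
M − M_☉ = 11.070 − 4.83 = 6.240
L/L_☉ = 10^(−0.4 × 6.240) = 3.190×10^-3

L/L_☉ ≈ 3.2×10^-3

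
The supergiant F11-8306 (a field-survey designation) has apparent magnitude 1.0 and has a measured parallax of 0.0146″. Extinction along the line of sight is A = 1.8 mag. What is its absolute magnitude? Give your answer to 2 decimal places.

M ≈ -4.98

d = 1/p = 1/0.0146″ = 68.49 pc
5 log₁₀(d/10 pc) = 5 log₁₀(68.49) − 5 = 4.178
M = m − 5 log₁₀(d/10) − A = 1.0 − 4.178 − 1.8 = -4.978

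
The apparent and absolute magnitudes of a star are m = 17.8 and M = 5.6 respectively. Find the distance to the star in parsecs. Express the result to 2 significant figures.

d ≈ 2800 pc

Distance modulus: m − M = 17.8 − (5.6) = 12.200
m − M = 5 log₁₀ d − 5
log₁₀ d = (m − M)/5 + 1 = 3.4400
d = 10^3.4400 = 2754 pc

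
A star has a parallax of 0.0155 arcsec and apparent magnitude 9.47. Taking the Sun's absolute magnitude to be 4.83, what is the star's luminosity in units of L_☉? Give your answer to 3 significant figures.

L/L_☉ ≈ 0.580

d = 1/p = 1/0.0155″ = 64.52 pc
M = m − 5 log₁₀ d + 5 = 9.47 − 5·1.8097 + 5 = 5.422
M − M_☉ = 5.422 − 4.83 = 0.592
L/L_☉ = 10^(−0.4 × 0.592) = 0.5799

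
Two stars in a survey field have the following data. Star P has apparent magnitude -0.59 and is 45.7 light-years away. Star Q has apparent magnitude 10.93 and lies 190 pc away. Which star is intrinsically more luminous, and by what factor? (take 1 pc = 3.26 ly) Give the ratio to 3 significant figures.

Star P is more luminous, by a factor of 221.

Star P: d = 45.7 ly / 3.26 = 14.02 pc
Star P: M = m − 5 log₁₀ d + 5 = -0.59 − 5·1.1467 + 5 = -1.323
Star Q: M = m − 5 log₁₀ d + 5 = 10.93 − 5·2.2788 + 5 = 4.536
ΔM = M_P − M_Q = -1.323 − (4.536) = -5.860; smaller M is more luminous → Star P.
L ratio = 10^(0.4 |ΔM|) = 10^2.344 = 220.7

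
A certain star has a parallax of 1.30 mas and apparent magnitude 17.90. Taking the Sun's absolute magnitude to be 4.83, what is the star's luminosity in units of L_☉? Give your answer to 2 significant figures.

d = 1/p = 1000/1.30 mas = 769.2 pc
M = m − 5 log₁₀ d + 5 = 17.90 − 5·2.8861 + 5 = 8.470
M − M_☉ = 8.470 − 4.83 = 3.640
L/L_☉ = 10^(−0.4 × 3.640) = 0.03500

L/L_☉ ≈ 0.035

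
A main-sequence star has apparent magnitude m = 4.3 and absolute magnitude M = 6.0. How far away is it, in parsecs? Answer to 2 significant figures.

d ≈ 4.6 pc

Distance modulus: m − M = 4.3 − (6.0) = -1.700
m − M = 5 log₁₀ d − 5
log₁₀ d = (m − M)/5 + 1 = 0.6600
d = 10^0.6600 = 4.571 pc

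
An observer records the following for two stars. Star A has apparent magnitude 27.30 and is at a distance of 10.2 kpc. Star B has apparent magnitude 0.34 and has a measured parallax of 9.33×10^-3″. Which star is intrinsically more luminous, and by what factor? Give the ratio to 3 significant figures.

Star B is more luminous, by a factor of 6.71×10^6.

Star A: d = 10.2 kpc = 10200 pc
Star A: M = m − 5 log₁₀ d + 5 = 27.30 − 5·4.0086 + 5 = 12.257
Star B: d = 1/p = 1/9.33×10^-3″ = 107.2 pc
Star B: M = m − 5 log₁₀ d + 5 = 0.34 − 5·2.0301 + 5 = -4.811
ΔM = M_A − M_B = 12.257 − (-4.811) = 17.068; smaller M is more luminous → Star B.
L ratio = 10^(0.4 |ΔM|) = 10^6.827 = 6.715×10^6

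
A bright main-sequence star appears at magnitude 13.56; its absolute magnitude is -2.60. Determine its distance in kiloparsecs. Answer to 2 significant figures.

d ≈ 17 kpc

μ = m − M = 16.160
m − M = 5 log₁₀ d − 5
log₁₀ d = (m − M)/5 + 1 = 4.2320
d = 10^4.2320 = 17060 pc
= 17.06 kpc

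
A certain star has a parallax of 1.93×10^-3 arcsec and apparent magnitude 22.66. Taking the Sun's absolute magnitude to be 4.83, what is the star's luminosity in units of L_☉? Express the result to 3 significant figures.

L/L_☉ ≈ 1.98×10^-4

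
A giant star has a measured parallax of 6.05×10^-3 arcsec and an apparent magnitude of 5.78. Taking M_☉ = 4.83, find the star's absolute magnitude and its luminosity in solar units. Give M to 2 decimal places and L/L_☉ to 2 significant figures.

M ≈ -0.31; L/L_☉ ≈ 110

d = 1/p = 1/6.05×10^-3″ = 165.3 pc
M = m − 5 log₁₀ d + 5 = 5.78 − 5·2.2182 + 5 = -0.311
M − M_☉ = -0.311 − 4.83 = -5.141
L/L_☉ = 10^(−0.4 × -5.141) = 113.9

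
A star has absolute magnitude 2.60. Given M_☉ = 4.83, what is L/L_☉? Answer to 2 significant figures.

M − M_☉ = 2.60 − 4.83 = -2.230
L/L_☉ = 10^(−0.4 (M − M_☉)) = 10^0.892 = 7.798

L/L_☉ ≈ 7.8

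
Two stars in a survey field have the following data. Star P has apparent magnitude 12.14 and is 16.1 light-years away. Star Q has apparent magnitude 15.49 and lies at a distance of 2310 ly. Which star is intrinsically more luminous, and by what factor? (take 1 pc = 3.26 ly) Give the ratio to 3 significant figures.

Star P: d = 16.1 ly / 3.26 = 4.939 pc
Star P: M = m − 5 log₁₀ d + 5 = 12.14 − 5·0.6936 + 5 = 13.672
Star Q: d = 2310 ly / 3.26 = 708.6 pc
Star Q: M = m − 5 log₁₀ d + 5 = 15.49 − 5·2.8504 + 5 = 6.238
ΔM = M_P − M_Q = 13.672 − (6.238) = 7.434; smaller M is more luminous → Star Q.
L ratio = 10^(0.4 |ΔM|) = 10^2.974 = 941.0

Star Q is more luminous, by a factor of 941.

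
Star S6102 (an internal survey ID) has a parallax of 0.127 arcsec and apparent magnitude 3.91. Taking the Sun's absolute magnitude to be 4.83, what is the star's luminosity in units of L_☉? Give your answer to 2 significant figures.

d = 1/p = 1/0.127″ = 7.874 pc
M = m − 5 log₁₀ d + 5 = 3.91 − 5·0.8962 + 5 = 4.429
M − M_☉ = 4.429 − 4.83 = -0.401
L/L_☉ = 10^(−0.4 × -0.401) = 1.447

L/L_☉ ≈ 1.4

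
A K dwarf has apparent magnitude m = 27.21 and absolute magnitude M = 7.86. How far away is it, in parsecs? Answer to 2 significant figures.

d ≈ 74000 pc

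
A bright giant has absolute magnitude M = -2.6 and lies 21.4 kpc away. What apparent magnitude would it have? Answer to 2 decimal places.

m ≈ 14.05

d = 21.4 kpc = 21400 pc
m = M + 5 log₁₀ d − 5 = -2.6 + 5·4.3304 − 5 = 14.052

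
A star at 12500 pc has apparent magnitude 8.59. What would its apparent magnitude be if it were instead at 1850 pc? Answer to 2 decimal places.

m ≈ 4.44

Flux ∝ 1/d², so Δm = 5 log₁₀(d₂/d₁) = 5 log₁₀(1850/12500) = -4.149
m₂ = m₁ + Δm = 8.59 + (-4.149) = 4.441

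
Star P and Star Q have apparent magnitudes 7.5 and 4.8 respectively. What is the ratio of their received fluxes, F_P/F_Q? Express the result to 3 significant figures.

F_P/F_Q ≈ 0.0832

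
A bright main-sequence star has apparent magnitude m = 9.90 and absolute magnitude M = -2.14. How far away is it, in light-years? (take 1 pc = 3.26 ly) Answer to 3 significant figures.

d ≈ 8340 ly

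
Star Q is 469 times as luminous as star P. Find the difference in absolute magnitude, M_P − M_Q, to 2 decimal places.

Pogson: ΔM = −2.5 log₁₀(ratio) = −2.5 log₁₀(469) = −2.5 × 2.6712 = -6.678
Star Q is brighter so has the smaller magnitude: M_P − M_Q is positive.

M_P − M_Q ≈ 6.68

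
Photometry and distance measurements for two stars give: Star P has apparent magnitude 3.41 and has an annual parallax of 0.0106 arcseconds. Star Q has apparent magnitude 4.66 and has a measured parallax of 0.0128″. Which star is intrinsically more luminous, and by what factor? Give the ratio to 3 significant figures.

Star P is more luminous, by a factor of 4.61.

Star P: d = 1/p = 1/0.0106″ = 94.34 pc
Star P: M = m − 5 log₁₀ d + 5 = 3.41 − 5·1.9747 + 5 = -1.463
Star Q: d = 1/p = 1/0.0128″ = 78.12 pc
Star Q: M = m − 5 log₁₀ d + 5 = 4.66 − 5·1.8928 + 5 = 0.196
ΔM = M_P − M_Q = -1.463 − (0.196) = -1.660; smaller M is more luminous → Star P.
L ratio = 10^(0.4 |ΔM|) = 10^0.664 = 4.611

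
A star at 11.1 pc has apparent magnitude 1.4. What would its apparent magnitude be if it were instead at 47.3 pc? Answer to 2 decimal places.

m ≈ 4.55

Flux ∝ 1/d², so Δm = 5 log₁₀(d₂/d₁) = 5 log₁₀(47.3/11.1) = 3.148
m₂ = m₁ + Δm = 1.4 + (3.148) = 4.548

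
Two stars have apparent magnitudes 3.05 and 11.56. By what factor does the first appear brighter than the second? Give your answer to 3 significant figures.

2540

Magnitude difference = -8.51
Flux ratio = 10^(−0.4 Δm) = 10^(−0.4 × -8.51) = 10^3.404 = 2535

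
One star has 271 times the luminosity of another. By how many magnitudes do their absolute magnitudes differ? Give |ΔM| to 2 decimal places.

Pogson: ΔM = −2.5 log₁₀(ratio) = −2.5 log₁₀(271) = −2.5 × 2.4330 = -6.082

|ΔM| ≈ 6.08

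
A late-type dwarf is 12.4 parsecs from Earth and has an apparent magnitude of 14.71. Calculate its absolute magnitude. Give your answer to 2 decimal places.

5 log₁₀(d/10 pc) = 5 log₁₀(12.40) − 5 = 0.467
M = m − 5 log₁₀(d/10) = 14.71 − 0.467 = 14.243

M ≈ 14.24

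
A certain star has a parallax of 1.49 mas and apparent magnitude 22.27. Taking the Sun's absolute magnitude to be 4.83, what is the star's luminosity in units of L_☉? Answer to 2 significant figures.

L/L_☉ ≈ 4.8×10^-4

d = 1/p = 1000/1.49 mas = 671.1 pc
M = m − 5 log₁₀ d + 5 = 22.27 − 5·2.8268 + 5 = 13.136
M − M_☉ = 13.136 − 4.83 = 8.306
L/L_☉ = 10^(−0.4 × 8.306) = 4.760×10^-4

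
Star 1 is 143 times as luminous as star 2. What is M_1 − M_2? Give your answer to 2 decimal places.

M_1 − M_2 ≈ -5.39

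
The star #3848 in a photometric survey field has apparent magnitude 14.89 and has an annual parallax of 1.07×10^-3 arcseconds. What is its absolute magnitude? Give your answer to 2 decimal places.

M ≈ 5.04

d = 1/p = 1/1.07×10^-3″ = 934.6 pc
5 log₁₀(d/10 pc) = 5 log₁₀(934.6) − 5 = 9.853
M = m − 5 log₁₀(d/10) = 14.89 − 9.853 = 5.037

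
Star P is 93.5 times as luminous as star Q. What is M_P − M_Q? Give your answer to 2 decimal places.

Pogson: ΔM = −2.5 log₁₀(ratio) = −2.5 log₁₀(93.5) = −2.5 × 1.9708 = -4.927
Star P is brighter, so it has the smaller magnitude: the difference is negative.

M_P − M_Q ≈ -4.93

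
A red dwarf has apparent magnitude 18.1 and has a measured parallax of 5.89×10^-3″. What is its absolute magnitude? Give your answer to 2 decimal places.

d = 1/p = 1/5.89×10^-3″ = 169.8 pc
5 log₁₀(d/10 pc) = 5 log₁₀(169.8) − 5 = 6.149
M = m − 5 log₁₀(d/10) = 18.1 − 6.149 = 11.951

M ≈ 11.95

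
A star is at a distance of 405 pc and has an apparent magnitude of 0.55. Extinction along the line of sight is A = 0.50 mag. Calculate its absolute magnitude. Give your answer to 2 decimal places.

M ≈ -7.99

5 log₁₀(d/10 pc) = 5 log₁₀(405.0) − 5 = 8.037
M = m − 5 log₁₀(d/10) − A = 0.55 − 8.037 − 0.50 = -7.987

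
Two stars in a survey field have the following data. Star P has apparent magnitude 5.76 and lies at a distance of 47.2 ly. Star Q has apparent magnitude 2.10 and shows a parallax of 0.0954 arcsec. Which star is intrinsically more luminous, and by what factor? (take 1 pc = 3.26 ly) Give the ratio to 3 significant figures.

Star Q is more luminous, by a factor of 15.3.

Star P: d = 47.2 ly / 3.26 = 14.48 pc
Star P: M = m − 5 log₁₀ d + 5 = 5.76 − 5·1.1607 + 5 = 4.956
Star Q: d = 1/p = 1/0.0954″ = 10.48 pc
Star Q: M = m − 5 log₁₀ d + 5 = 2.10 − 5·1.0205 + 5 = 1.998
ΔM = M_P − M_Q = 4.956 − (1.998) = 2.959; smaller M is more luminous → Star Q.
L ratio = 10^(0.4 |ΔM|) = 10^1.183 = 15.26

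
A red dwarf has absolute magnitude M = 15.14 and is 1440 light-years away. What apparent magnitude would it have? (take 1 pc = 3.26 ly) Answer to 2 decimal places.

d = 1440 ly / 3.26 = 441.7 pc
m = M + 5 log₁₀ d − 5 = 15.14 + 5·2.6451 − 5 = 23.366

m ≈ 23.37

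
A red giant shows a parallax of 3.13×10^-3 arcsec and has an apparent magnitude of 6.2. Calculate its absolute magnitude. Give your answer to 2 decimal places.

M ≈ -1.32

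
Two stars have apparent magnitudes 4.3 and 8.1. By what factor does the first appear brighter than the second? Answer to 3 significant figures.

33.1

Magnitude difference = -3.8
Flux ratio = 10^(−0.4 Δm) = 10^(−0.4 × -3.8) = 10^1.520 = 33.11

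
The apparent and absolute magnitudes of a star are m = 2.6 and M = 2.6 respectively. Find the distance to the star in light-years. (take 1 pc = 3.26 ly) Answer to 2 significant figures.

μ = m − M = 0.000
m − M = 5 log₁₀ d − 5
log₁₀ d = (m − M)/5 + 1 = 1.0000
d = 10^1.0000 = 10.00 pc
= 32.60 ly

d ≈ 33 ly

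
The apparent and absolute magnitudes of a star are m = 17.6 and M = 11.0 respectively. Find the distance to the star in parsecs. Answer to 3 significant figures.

μ = m − M = 6.600
m − M = 5 log₁₀ d − 5
log₁₀ d = (m − M)/5 + 1 = 2.3200
d = 10^2.3200 = 208.9 pc

d ≈ 209 pc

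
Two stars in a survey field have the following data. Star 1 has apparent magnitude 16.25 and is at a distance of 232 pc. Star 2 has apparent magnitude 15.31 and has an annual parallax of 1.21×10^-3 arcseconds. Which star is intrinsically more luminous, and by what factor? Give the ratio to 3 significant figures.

Star 2 is more luminous, by a factor of 30.2.

Star 1: M = m − 5 log₁₀ d + 5 = 16.25 − 5·2.3655 + 5 = 9.423
Star 2: d = 1/p = 1/1.21×10^-3″ = 826.4 pc
Star 2: M = m − 5 log₁₀ d + 5 = 15.31 − 5·2.9172 + 5 = 5.724
ΔM = M_1 − M_2 = 9.423 − (5.724) = 3.699; smaller M is more luminous → Star 2.
L ratio = 10^(0.4 |ΔM|) = 10^1.479 = 30.16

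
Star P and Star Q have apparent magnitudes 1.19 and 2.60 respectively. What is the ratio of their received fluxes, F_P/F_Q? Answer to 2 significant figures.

F_P/F_Q ≈ 3.7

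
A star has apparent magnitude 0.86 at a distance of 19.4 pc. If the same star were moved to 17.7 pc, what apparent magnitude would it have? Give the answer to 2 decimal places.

m ≈ 0.66

Flux ∝ 1/d², so Δm = 5 log₁₀(d₂/d₁) = 5 log₁₀(17.7/19.4) = -0.199
m₂ = m₁ + Δm = 0.86 + (-0.199) = 0.661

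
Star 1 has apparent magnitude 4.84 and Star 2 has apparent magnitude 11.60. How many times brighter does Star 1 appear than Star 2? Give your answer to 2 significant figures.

Δm = 4.84 − (11.60) = -6.76
Flux ratio = 10^(−0.4 Δm) = 10^(−0.4 × -6.76) = 10^2.704 = 505.8

510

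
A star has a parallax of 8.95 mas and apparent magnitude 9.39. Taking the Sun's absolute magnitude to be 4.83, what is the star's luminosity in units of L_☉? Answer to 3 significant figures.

d = 1/p = 1000/8.95 mas = 111.7 pc
M = m − 5 log₁₀ d + 5 = 9.39 − 5·2.0482 + 5 = 4.149
M − M_☉ = 4.149 − 4.83 = -0.681
L/L_☉ = 10^(−0.4 × -0.681) = 1.872

L/L_☉ ≈ 1.87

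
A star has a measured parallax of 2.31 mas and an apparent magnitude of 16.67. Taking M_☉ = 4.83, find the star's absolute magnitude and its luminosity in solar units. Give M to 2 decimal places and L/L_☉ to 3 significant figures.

d = 1/p = 1000/2.31 mas = 432.9 pc
M = m − 5 log₁₀ d + 5 = 16.67 − 5·2.6364 + 5 = 8.488
M − M_☉ = 8.488 − 4.83 = 3.658
L/L_☉ = 10^(−0.4 × 3.658) = 0.03442

M ≈ 8.49; L/L_☉ ≈ 0.0344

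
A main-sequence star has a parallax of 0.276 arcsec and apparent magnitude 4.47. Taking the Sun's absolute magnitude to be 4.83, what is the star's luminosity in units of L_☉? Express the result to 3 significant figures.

d = 1/p = 1/0.276″ = 3.623 pc
M = m − 5 log₁₀ d + 5 = 4.47 − 5·0.5591 + 5 = 6.675
M − M_☉ = 6.675 − 4.83 = 1.845
L/L_☉ = 10^(−0.4 × 1.845) = 0.1829

L/L_☉ ≈ 0.183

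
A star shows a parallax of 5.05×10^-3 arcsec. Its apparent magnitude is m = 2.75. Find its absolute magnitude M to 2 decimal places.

M ≈ -3.73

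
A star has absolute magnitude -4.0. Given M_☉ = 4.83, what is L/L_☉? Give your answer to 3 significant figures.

M − M_☉ = -4.0 − 4.83 = -8.830
L/L_☉ = 10^(−0.4 (M − M_☉)) = 10^3.532 = 3404

L/L_☉ ≈ 3400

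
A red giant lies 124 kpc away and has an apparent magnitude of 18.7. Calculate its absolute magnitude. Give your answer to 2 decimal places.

d = 124 kpc = 124000 pc
5 log₁₀(d/10 pc) = 5 log₁₀(124000) − 5 = 20.467
M = m − 5 log₁₀(d/10) = 18.7 − 20.467 = -1.767

M ≈ -1.77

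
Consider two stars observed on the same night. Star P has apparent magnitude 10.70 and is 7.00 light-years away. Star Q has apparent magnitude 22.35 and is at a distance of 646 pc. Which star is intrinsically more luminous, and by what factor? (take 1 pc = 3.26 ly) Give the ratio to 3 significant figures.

Star Q is more luminous, by a factor of 1.98.

Star P: d = 7.00 ly / 3.26 = 2.147 pc
Star P: M = m − 5 log₁₀ d + 5 = 10.70 − 5·0.3319 + 5 = 14.041
Star Q: M = m − 5 log₁₀ d + 5 = 22.35 − 5·2.8102 + 5 = 13.299
ΔM = M_P − M_Q = 14.041 − (13.299) = 0.742; smaller M is more luminous → Star Q.
L ratio = 10^(0.4 |ΔM|) = 10^0.297 = 1.980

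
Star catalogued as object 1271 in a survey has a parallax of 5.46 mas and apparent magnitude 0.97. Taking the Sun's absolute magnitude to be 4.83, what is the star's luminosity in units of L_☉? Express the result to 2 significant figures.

d = 1/p = 1000/5.46 mas = 183.2 pc
M = m − 5 log₁₀ d + 5 = 0.97 − 5·2.2628 + 5 = -5.344
M − M_☉ = -5.344 − 4.83 = -10.174
L/L_☉ = 10^(−0.4 × -10.174) = 11740

L/L_☉ ≈ 12000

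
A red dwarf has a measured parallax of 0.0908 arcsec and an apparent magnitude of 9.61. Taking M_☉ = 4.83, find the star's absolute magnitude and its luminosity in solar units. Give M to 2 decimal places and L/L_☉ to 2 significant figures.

M ≈ 9.40; L/L_☉ ≈ 0.015

d = 1/p = 1/0.0908″ = 11.01 pc
M = m − 5 log₁₀ d + 5 = 9.61 − 5·1.0419 + 5 = 9.400
M − M_☉ = 9.400 − 4.83 = 4.570
L/L_☉ = 10^(−0.4 × 4.570) = 0.01485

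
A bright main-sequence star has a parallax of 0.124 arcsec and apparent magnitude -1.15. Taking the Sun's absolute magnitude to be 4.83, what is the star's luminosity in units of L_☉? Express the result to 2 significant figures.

d = 1/p = 1/0.124″ = 8.065 pc
M = m − 5 log₁₀ d + 5 = -1.15 − 5·0.9066 + 5 = -0.683
M − M_☉ = -0.683 − 4.83 = -5.513
L/L_☉ = 10^(−0.4 × -5.513) = 160.4

L/L_☉ ≈ 160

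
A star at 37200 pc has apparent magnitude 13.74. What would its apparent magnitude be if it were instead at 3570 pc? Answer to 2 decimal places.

m ≈ 8.65

Flux ∝ 1/d², so Δm = 5 log₁₀(d₂/d₁) = 5 log₁₀(3570/37200) = -5.089
m₂ = m₁ + Δm = 13.74 + (-5.089) = 8.651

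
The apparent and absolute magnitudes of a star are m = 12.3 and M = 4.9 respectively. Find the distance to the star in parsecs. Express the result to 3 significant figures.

d ≈ 302 pc

Distance modulus: m − M = 12.3 − (4.9) = 7.400
m − M = 5 log₁₀ d − 5
log₁₀ d = (m − M)/5 + 1 = 2.4800
d = 10^2.4800 = 302.0 pc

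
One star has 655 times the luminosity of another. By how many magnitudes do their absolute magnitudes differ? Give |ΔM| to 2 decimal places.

|ΔM| ≈ 7.04

Pogson: ΔM = −2.5 log₁₀(ratio) = −2.5 log₁₀(655) = −2.5 × 2.8162 = -7.041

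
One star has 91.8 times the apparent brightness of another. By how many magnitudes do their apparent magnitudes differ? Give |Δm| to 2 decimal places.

Pogson: Δm = −2.5 log₁₀(ratio) = −2.5 log₁₀(91.8) = −2.5 × 1.9628 = -4.907

|Δm| ≈ 4.91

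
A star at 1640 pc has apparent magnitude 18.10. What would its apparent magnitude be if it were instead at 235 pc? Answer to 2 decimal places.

m ≈ 13.88

Flux ∝ 1/d², so Δm = 5 log₁₀(d₂/d₁) = 5 log₁₀(235/1640) = -4.219
m₂ = m₁ + Δm = 18.10 + (-4.219) = 13.881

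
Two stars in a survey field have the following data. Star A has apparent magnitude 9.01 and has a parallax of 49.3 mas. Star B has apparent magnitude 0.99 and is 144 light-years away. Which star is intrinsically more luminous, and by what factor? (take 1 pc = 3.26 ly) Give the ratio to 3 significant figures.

Star B is more luminous, by a factor of 7660.

Star A: p = 49.3 mas = 0.0493″ → d = 1/p = 20.28 pc
Star A: M = m − 5 log₁₀ d + 5 = 9.01 − 5·1.3072 + 5 = 7.474
Star B: d = 144 ly / 3.26 = 44.17 pc
Star B: M = m − 5 log₁₀ d + 5 = 0.99 − 5·1.6451 + 5 = -2.236
ΔM = M_A − M_B = 7.474 − (-2.236) = 9.710; smaller M is more luminous → Star B.
L ratio = 10^(0.4 |ΔM|) = 10^3.884 = 7656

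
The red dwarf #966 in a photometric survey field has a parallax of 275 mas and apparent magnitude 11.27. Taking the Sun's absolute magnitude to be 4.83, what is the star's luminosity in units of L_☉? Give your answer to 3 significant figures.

L/L_☉ ≈ 3.51×10^-4

d = 1/p = 1000/275 mas = 3.636 pc
M = m − 5 log₁₀ d + 5 = 11.27 − 5·0.5607 + 5 = 13.467
M − M_☉ = 13.467 − 4.83 = 8.637
L/L_☉ = 10^(−0.4 × 8.637) = 3.510×10^-4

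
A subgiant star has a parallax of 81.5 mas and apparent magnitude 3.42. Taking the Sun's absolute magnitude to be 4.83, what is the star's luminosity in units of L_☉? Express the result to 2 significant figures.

d = 1/p = 1000/81.5 mas = 12.27 pc
M = m − 5 log₁₀ d + 5 = 3.42 − 5·1.0888 + 5 = 2.976
M − M_☉ = 2.976 − 4.83 = -1.854
L/L_☉ = 10^(−0.4 × -1.854) = 5.517

L/L_☉ ≈ 5.5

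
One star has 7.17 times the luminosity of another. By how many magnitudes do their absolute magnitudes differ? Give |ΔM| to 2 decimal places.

Pogson: ΔM = −2.5 log₁₀(ratio) = −2.5 log₁₀(7.17) = −2.5 × 0.8555 = -2.139

|ΔM| ≈ 2.14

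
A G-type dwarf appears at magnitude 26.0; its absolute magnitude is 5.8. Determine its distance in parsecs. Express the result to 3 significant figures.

d ≈ 110000 pc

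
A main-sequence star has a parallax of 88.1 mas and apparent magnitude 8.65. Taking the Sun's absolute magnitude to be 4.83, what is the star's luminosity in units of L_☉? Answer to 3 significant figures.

L/L_☉ ≈ 0.0382

d = 1/p = 1000/88.1 mas = 11.35 pc
M = m − 5 log₁₀ d + 5 = 8.65 − 5·1.0550 + 5 = 8.375
M − M_☉ = 8.375 − 4.83 = 3.545
L/L_☉ = 10^(−0.4 × 3.545) = 0.03820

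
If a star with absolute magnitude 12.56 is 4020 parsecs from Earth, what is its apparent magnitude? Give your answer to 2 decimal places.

m ≈ 25.58

m = M + 5 log₁₀ d − 5 = 12.56 + 5·3.6042 − 5 = 25.581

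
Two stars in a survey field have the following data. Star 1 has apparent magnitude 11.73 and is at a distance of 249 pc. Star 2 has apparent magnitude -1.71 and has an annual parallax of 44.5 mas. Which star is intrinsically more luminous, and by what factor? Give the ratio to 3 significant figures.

Star 2 is more luminous, by a factor of 1940.

Star 1: M = m − 5 log₁₀ d + 5 = 11.73 − 5·2.3962 + 5 = 4.749
Star 2: p = 44.5 mas = 0.0445″ → d = 1/p = 22.47 pc
Star 2: M = m − 5 log₁₀ d + 5 = -1.71 − 5·1.3516 + 5 = -3.468
ΔM = M_1 − M_2 = 4.749 − (-3.468) = 8.217; smaller M is more luminous → Star 2.
L ratio = 10^(0.4 |ΔM|) = 10^3.287 = 1936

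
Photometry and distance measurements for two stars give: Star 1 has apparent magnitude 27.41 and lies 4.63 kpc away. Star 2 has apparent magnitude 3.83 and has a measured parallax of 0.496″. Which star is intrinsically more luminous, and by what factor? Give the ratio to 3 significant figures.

Star 2 is more luminous, by a factor of 513.

Star 1: d = 4.63 kpc = 4630 pc
Star 1: M = m − 5 log₁₀ d + 5 = 27.41 − 5·3.6656 + 5 = 14.082
Star 2: d = 1/p = 1/0.496″ = 2.016 pc
Star 2: M = m − 5 log₁₀ d + 5 = 3.83 − 5·0.3045 + 5 = 7.307
ΔM = M_1 − M_2 = 14.082 − (7.307) = 6.775; smaller M is more luminous → Star 2.
L ratio = 10^(0.4 |ΔM|) = 10^2.710 = 512.7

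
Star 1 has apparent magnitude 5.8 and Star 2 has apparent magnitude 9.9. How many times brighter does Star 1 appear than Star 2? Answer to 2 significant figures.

Magnitude difference = -4.1
Flux ratio = 10^(−0.4 Δm) = 10^(−0.4 × -4.1) = 10^1.640 = 43.65

44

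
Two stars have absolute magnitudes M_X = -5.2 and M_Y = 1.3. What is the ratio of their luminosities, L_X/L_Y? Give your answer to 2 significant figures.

ΔM = M_X − M_Y = -6.5
L_X/L_Y = 10^(−0.4 ΔM) = 10^2.600 = 398.1

L_X/L_Y ≈ 400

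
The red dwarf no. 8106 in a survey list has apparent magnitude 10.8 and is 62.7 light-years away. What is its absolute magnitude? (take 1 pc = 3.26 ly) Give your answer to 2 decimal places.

M ≈ 9.38

d = 62.7 ly / 3.26 = 19.23 pc
5 log₁₀(d/10 pc) = 5 log₁₀(19.23) − 5 = 1.420
M = m − 5 log₁₀(d/10) = 10.8 − 1.420 = 9.380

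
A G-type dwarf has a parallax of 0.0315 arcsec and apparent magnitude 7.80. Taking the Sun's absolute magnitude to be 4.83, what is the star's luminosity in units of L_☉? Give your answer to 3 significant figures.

d = 1/p = 1/0.0315″ = 31.75 pc
M = m − 5 log₁₀ d + 5 = 7.80 − 5·1.5017 + 5 = 5.292
M − M_☉ = 5.292 − 4.83 = 0.462
L/L_☉ = 10^(−0.4 × 0.462) = 0.6537

L/L_☉ ≈ 0.654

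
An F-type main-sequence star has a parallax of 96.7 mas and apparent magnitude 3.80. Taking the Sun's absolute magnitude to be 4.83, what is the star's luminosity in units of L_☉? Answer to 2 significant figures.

L/L_☉ ≈ 2.8

d = 1/p = 1000/96.7 mas = 10.34 pc
M = m − 5 log₁₀ d + 5 = 3.80 − 5·1.0146 + 5 = 3.727
M − M_☉ = 3.727 − 4.83 = -1.103
L/L_☉ = 10^(−0.4 × -1.103) = 2.762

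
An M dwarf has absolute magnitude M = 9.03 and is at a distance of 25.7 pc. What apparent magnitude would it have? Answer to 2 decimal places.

m = M + 5 log₁₀ d − 5 = 9.03 + 5·1.4099 − 5 = 11.080

m ≈ 11.08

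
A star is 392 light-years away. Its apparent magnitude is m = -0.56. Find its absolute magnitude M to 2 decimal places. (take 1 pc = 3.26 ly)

d = 392 ly / 3.26 = 120.2 pc
5 log₁₀(d/10 pc) = 5 log₁₀(120.2) − 5 = 5.400
M = m − 5 log₁₀(d/10) = -0.56 − 5.400 = -5.960

M ≈ -5.96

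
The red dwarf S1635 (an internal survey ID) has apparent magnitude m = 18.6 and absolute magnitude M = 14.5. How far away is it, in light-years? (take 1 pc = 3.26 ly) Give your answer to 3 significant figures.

μ = m − M = 4.100
m − M = 5 log₁₀ d − 5
log₁₀ d = (m − M)/5 + 1 = 1.8200
d = 10^1.8200 = 66.07 pc
= 215.4 ly

d ≈ 215 ly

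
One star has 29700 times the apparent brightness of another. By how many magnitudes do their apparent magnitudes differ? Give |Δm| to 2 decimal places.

Pogson: Δm = −2.5 log₁₀(ratio) = −2.5 log₁₀(29700) = −2.5 × 4.4728 = -11.182

|Δm| ≈ 11.18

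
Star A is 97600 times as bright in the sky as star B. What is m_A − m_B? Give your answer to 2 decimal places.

m_A − m_B ≈ -12.47

Pogson: Δm = −2.5 log₁₀(ratio) = −2.5 log₁₀(97600) = −2.5 × 4.9894 = -12.474
Star A is brighter, so it has the smaller magnitude: the difference is negative.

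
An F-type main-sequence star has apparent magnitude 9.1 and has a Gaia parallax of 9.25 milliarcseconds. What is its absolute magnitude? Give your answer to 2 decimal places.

M ≈ 3.93

p = 9.25 mas = 9.25×10^-3″ → d = 1/p = 108.1 pc
5 log₁₀(d/10 pc) = 5 log₁₀(108.1) − 5 = 5.169
M = m − 5 log₁₀(d/10) = 9.1 − 5.169 = 3.931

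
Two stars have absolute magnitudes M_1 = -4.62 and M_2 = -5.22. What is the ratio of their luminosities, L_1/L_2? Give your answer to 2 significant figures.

L_1/L_2 ≈ 0.58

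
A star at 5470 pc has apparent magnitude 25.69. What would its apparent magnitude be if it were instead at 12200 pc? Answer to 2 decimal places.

Flux ∝ 1/d², so Δm = 5 log₁₀(d₂/d₁) = 5 log₁₀(12200/5470) = 1.742
m₂ = m₁ + Δm = 25.69 + (1.742) = 27.432

m ≈ 27.43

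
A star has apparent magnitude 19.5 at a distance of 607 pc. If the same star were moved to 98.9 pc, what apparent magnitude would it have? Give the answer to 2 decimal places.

m ≈ 15.56

Flux ∝ 1/d², so Δm = 5 log₁₀(d₂/d₁) = 5 log₁₀(98.9/607) = -3.940
m₂ = m₁ + Δm = 19.5 + (-3.940) = 15.560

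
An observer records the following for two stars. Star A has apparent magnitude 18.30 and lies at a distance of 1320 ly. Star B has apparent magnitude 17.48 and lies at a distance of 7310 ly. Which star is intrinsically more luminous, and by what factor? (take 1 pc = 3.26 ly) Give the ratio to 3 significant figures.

Star A: d = 1320 ly / 3.26 = 404.9 pc
Star A: M = m − 5 log₁₀ d + 5 = 18.30 − 5·2.6074 + 5 = 10.263
Star B: d = 7310 ly / 3.26 = 2242 pc
Star B: M = m − 5 log₁₀ d + 5 = 17.48 − 5·3.3507 + 5 = 5.727
ΔM = M_A − M_B = 10.263 − (5.727) = 4.537; smaller M is more luminous → Star B.
L ratio = 10^(0.4 |ΔM|) = 10^1.815 = 65.27

Star B is more luminous, by a factor of 65.3.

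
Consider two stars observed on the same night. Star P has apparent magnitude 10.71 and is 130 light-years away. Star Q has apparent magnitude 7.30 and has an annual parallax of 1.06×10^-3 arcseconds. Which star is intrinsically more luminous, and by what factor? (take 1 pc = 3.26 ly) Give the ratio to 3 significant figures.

Star Q is more luminous, by a factor of 12900.

Star P: d = 130 ly / 3.26 = 39.88 pc
Star P: M = m − 5 log₁₀ d + 5 = 10.71 − 5·1.6007 + 5 = 7.706
Star Q: d = 1/p = 1/1.06×10^-3″ = 943.4 pc
Star Q: M = m − 5 log₁₀ d + 5 = 7.30 − 5·2.9747 + 5 = -2.573
ΔM = M_P − M_Q = 7.706 − (-2.573) = 10.280; smaller M is more luminous → Star Q.
L ratio = 10^(0.4 |ΔM|) = 10^4.112 = 12940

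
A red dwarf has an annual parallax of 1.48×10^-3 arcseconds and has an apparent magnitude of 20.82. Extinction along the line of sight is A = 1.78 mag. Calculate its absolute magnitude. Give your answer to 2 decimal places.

M ≈ 9.89

d = 1/p = 1/1.48×10^-3″ = 675.7 pc
5 log₁₀(d/10 pc) = 5 log₁₀(675.7) − 5 = 9.149
M = m − 5 log₁₀(d/10) − A = 20.82 − 9.149 − 1.78 = 9.891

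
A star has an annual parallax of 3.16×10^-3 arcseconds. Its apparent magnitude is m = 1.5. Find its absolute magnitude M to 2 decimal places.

M ≈ -6.00

d = 1/p = 1/3.16×10^-3″ = 316.5 pc
5 log₁₀(d/10 pc) = 5 log₁₀(316.5) − 5 = 7.502
M = m − 5 log₁₀(d/10) = 1.5 − 7.502 = -6.002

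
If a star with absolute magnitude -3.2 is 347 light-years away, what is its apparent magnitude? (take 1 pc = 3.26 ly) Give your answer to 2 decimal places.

m ≈ 1.94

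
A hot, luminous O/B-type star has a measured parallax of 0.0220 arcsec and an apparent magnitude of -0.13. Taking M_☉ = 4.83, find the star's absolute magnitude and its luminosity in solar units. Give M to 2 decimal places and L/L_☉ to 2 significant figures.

M ≈ -3.42; L/L_☉ ≈ 2000

d = 1/p = 1/0.0220″ = 45.45 pc
M = m − 5 log₁₀ d + 5 = -0.13 − 5·1.6576 + 5 = -3.418
M − M_☉ = -3.418 − 4.83 = -8.248
L/L_☉ = 10^(−0.4 × -8.248) = 1991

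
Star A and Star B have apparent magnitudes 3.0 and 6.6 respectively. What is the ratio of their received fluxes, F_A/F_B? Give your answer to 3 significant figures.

F_A/F_B ≈ 27.5

Δm = 3.0 − (6.6) = -3.6
Flux ratio = 10^(−0.4 Δm) = 10^(−0.4 × -3.6) = 10^1.440 = 27.54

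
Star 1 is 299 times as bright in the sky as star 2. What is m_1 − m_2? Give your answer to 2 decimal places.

Pogson: Δm = −2.5 log₁₀(ratio) = −2.5 log₁₀(299) = −2.5 × 2.4757 = -6.189
Star 1 is brighter, so it has the smaller magnitude: the difference is negative.

m_1 − m_2 ≈ -6.19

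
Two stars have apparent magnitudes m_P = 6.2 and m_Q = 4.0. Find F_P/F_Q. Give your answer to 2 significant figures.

F_P/F_Q ≈ 0.13

Δm = 6.2 − (4.0) = 2.2
Flux ratio = 10^(−0.4 Δm) = 10^(−0.4 × 2.2) = 10^-0.880 = 0.1318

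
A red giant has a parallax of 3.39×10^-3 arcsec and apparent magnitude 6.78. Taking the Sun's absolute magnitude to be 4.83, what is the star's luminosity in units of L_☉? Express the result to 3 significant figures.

L/L_☉ ≈ 144

d = 1/p = 1/3.39×10^-3″ = 295.0 pc
M = m − 5 log₁₀ d + 5 = 6.78 − 5·2.4698 + 5 = -0.569
M − M_☉ = -0.569 − 4.83 = -5.399
L/L_☉ = 10^(−0.4 × -5.399) = 144.4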